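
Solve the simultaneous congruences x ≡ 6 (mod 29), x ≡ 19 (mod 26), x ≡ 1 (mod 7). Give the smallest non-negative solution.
The moduli 29, 26, 7 are pairwise coprime, so by the CRT there is a unique solution mod 29·26·7 = 5278.
Solve by successive substitution. Start with x ≡ 6 (mod 29).
  Combine with x ≡ 19 (mod 26): write x = 6 + 29·t and require 6 + 29·t ≡ 19 (mod 26), i.e. 29·t ≡ 19 − 6 ≡ 13 (mod 26). Since 29^(−1) ≡ 9 (mod 26) (29 ≡ 3 (mod 26)), t ≡ 9·13 ≡ 13 (mod 26). So x ≡ 6 + 29·13 = 383 (mod 754).
  Combine with x ≡ 1 (mod 7): write x = 383 + 754·t and require 383 + 754·t ≡ 1 (mod 7), i.e. 754·t ≡ 1 − 383 ≡ 3 (mod 7). Since 754^(−1) ≡ 3 (mod 7) (754 ≡ 5 (mod 7)), t ≡ 3·3 ≡ 2 (mod 7). So x ≡ 383 + 754·2 = 1891 (mod 5278).
Unique solution in [0, 5278): x = 1891.

Final answer: x ≡ 1891 (mod 5278); the representative in [0, 5278) is 1891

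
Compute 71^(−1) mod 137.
71^(−1) ≡ 110 (mod 137)

Apply the extended Euclidean algorithm to (137, 71), tracking rows (r, s, t) with s·137 + t·71 = r. Each division r_prev = q·r_cur + r_new produces the new row as (previous row) − q·(current row):
  row A: (137, 1, 0)   [1·137 + 0·71 = 137]
  row B: (71, 0, 1)   [0·137 + 1·71 = 71]
  137 = 1·71 + 66   → row C = row A − 1·row B = (66, 1, −1)   [check: 1·137 − 1·71 = 66]
  71 = 1·66 + 5   → row D = row B − 1·row C = (5, −1, 2)   [check: −1·137 + 2·71 = 5]
  66 = 13·5 + 1   → row E = row C − 13·row D = (1, 14, −27)   [check: 14·137 − 27·71 = 1]
  5 = 5·1 + 0   → remainder 0, stop. gcd = 1 (last nonzero row E).
The gcd is 1, so 71 is invertible mod 137. The last nonzero row gives 14·137 − 27·71 = 1, so t = −27. So 71^(−1) ≡ −27 ≡ 110 (mod 137). Verify: 71 · 110 = 7810 ≡ 1 (mod 137). ✓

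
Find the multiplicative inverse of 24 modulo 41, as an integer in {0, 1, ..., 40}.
24^(−1) ≡ 12 (mod 41)

Apply the extended Euclidean algorithm to (41, 24), tracking rows (r, s, t) with s·41 + t·24 = r. Each division r_prev = q·r_cur + r_new produces the new row as (previous row) − q·(current row):
  row A: (41, 1, 0)   [1·41 + 0·24 = 41]
  row B: (24, 0, 1)   [0·41 + 1·24 = 24]
  41 = 1·24 + 17   → row C = row A − 1·row B = (17, 1, −1)   [check: 1·41 − 1·24 = 17]
  24 = 1·17 + 7   → row D = row B − 1·row C = (7, −1, 2)   [check: −1·41 + 2·24 = 7]
  17 = 2·7 + 3   → row E = row C − 2·row D = (3, 3, −5)   [check: 3·41 − 5·24 = 3]
  7 = 2·3 + 1   → row F = row D − 2·row E = (1, −7, 12)   [check: −7·41 + 12·24 = 1]
  3 = 3·1 + 0   → remainder 0, stop. gcd = 1 (last nonzero row F).
The gcd is 1, so 24 is invertible mod 41. The last nonzero row gives −7·41 + 12·24 = 1, so t = 12. So 24^(−1) ≡ 12 (mod 41). Verify: 24 · 12 = 288 ≡ 1 (mod 41). ✓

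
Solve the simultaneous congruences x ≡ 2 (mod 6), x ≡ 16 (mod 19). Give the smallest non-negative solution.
x ≡ 92 (mod 114); the representative in [0, 114) is 92

The moduli 6, 19 are pairwise coprime, so by the CRT there is a unique solution mod 6·19 = 114.
Solve by successive substitution. Start with x ≡ 2 (mod 6).
  Combine with x ≡ 16 (mod 19): write x = 2 + 6·t and require 2 + 6·t ≡ 16 (mod 19), i.e. 6·t ≡ 16 − 2 ≡ 14 (mod 19). Since 6^(−1) ≡ 16 (mod 19), t ≡ 16·14 ≡ 15 (mod 19). So x ≡ 2 + 6·15 = 92 (mod 114).
Unique solution in [0, 114): x = 92.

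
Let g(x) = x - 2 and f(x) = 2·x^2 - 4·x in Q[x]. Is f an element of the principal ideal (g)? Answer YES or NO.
In Q[x] the ideal (g) consists of all multiples of g, so f ∈ (g) iff g | f, i.e. iff the remainder of f on division by g is 0. Divide f by g (g is monic, so eliminate the leading term of the running remainder at each step):
  leading term 2·x^2: subtract (2·x)·g(x) = 2·x^2 - 4·x, leaving 0
The remainder is 0, so f(x) = g(x) · h(x) with h(x) = 2·x. Hence g | f, i.e. f ∈ (g).

Final answer: YES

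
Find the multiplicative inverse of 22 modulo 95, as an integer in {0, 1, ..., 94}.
Apply the extended Euclidean algorithm to (95, 22), tracking rows (r, s, t) with s·95 + t·22 = r. Each division r_prev = q·r_cur + r_new produces the new row as (previous row) − q·(current row):
  row A: (95, 1, 0)   [1·95 + 0·22 = 95]
  row B: (22, 0, 1)   [0·95 + 1·22 = 22]
  95 = 4·22 + 7   → row C = row A − 4·row B = (7, 1, −4)   [check: 1·95 − 4·22 = 7]
  22 = 3·7 + 1   → row D = row B − 3·row C = (1, −3, 13)   [check: −3·95 + 13·22 = 1]
  7 = 7·1 + 0   → remainder 0, stop. gcd = 1 (last nonzero row D).
The gcd is 1, so 22 is invertible mod 95. The last nonzero row gives −3·95 + 13·22 = 1, so t = 13. So 22^(−1) ≡ 13 (mod 95). Verify: 22 · 13 = 286 ≡ 1 (mod 95). ✓

Final answer: 22^(−1) ≡ 13 (mod 95)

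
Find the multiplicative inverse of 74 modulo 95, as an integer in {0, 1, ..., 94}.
74^(−1) ≡ 9 (mod 95)

Apply the extended Euclidean algorithm to (95, 74), tracking rows (r, s, t) with s·95 + t·74 = r. Each division r_prev = q·r_cur + r_new produces the new row as (previous row) − q·(current row):
  row A: (95, 1, 0)   [1·95 + 0·74 = 95]
  row B: (74, 0, 1)   [0·95 + 1·74 = 74]
  95 = 1·74 + 21   → row C = row A − 1·row B = (21, 1, −1)   [check: 1·95 − 1·74 = 21]
  74 = 3·21 + 11   → row D = row B − 3·row C = (11, −3, 4)   [check: −3·95 + 4·74 = 11]
  21 = 1·11 + 10   → row E = row C − 1·row D = (10, 4, −5)   [check: 4·95 − 5·74 = 10]
  11 = 1·10 + 1   → row F = row D − 1·row E = (1, −7, 9)   [check: −7·95 + 9·74 = 1]
  10 = 10·1 + 0   → remainder 0, stop. gcd = 1 (last nonzero row F).
The gcd is 1, so 74 is invertible mod 95. The last nonzero row gives −7·95 + 9·74 = 1, so t = 9. So 74^(−1) ≡ 9 (mod 95). Verify: 74 · 9 = 666 ≡ 1 (mod 95). ✓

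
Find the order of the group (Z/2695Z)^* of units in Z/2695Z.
(Z/2695Z)^* consists of the classes a with gcd(a, 2695) = 1, so its order is φ(2695). φ is multiplicative, with φ(p^e) = p^e − p^(e−1). Factorise 2695 = 5 · 7^2 · 11. Then
  φ(2695) = (5 − 1) · (7^2 − 7^1) · (11 − 1) = 4 · 42 · 10 = 1680.
Thus |(Z/2695Z)^*| = 1680.

Final answer: |(Z/2695Z)^*| = 1680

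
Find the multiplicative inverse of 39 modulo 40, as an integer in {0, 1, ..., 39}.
Apply the extended Euclidean algorithm to (40, 39), tracking rows (r, s, t) with s·40 + t·39 = r. Each division r_prev = q·r_cur + r_new produces the new row as (previous row) − q·(current row):
  row A: (40, 1, 0)   [1·40 + 0·39 = 40]
  row B: (39, 0, 1)   [0·40 + 1·39 = 39]
  40 = 1·39 + 1   → row C = row A − 1·row B = (1, 1, −1)   [check: 1·40 − 1·39 = 1]
  39 = 39·1 + 0   → remainder 0, stop. gcd = 1 (last nonzero row C).
The gcd is 1, so 39 is invertible mod 40. The last nonzero row gives 1·40 − 1·39 = 1, so t = −1. So 39^(−1) ≡ −1 ≡ 39 (mod 40). Verify: 39 · 39 = 1521 ≡ 1 (mod 40). ✓

Final answer: 39^(−1) ≡ 39 (mod 40)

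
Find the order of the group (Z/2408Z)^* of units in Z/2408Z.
|(Z/2408Z)^*| = 1008

(Z/2408Z)^* consists of the classes a with gcd(a, 2408) = 1, so its order is φ(2408). φ is multiplicative, with φ(p^e) = p^e − p^(e−1). Factorise 2408 = 2^3 · 7 · 43. Then
  φ(2408) = (2^3 − 2^2) · (7 − 1) · (43 − 1) = 4 · 6 · 42 = 1008.
Thus |(Z/2408Z)^*| = 1008.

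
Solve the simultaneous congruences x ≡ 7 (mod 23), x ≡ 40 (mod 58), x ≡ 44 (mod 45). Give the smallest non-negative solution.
x ≡ 6884 (mod 60030); the representative in [0, 60030) is 6884

The moduli 23, 58, 45 are pairwise coprime, so by the CRT there is a unique solution mod 23·58·45 = 60030.
Solve by successive substitution. Start with x ≡ 7 (mod 23).
  Combine with x ≡ 40 (mod 58): write x = 7 + 23·t and require 7 + 23·t ≡ 40 (mod 58), i.e. 23·t ≡ 40 − 7 ≡ 33 (mod 58). Since 23^(−1) ≡ 53 (mod 58), t ≡ 53·33 ≡ 9 (mod 58). So x ≡ 7 + 23·9 = 214 (mod 1334).
  Combine with x ≡ 44 (mod 45): write x = 214 + 1334·t and require 214 + 1334·t ≡ 44 (mod 45), i.e. 1334·t ≡ 44 − 214 ≡ 10 (mod 45). Since 1334^(−1) ≡ 14 (mod 45) (1334 ≡ 29 (mod 45)), t ≡ 14·10 ≡ 5 (mod 45). So x ≡ 214 + 1334·5 = 6884 (mod 60030).
Unique solution in [0, 60030): x = 6884.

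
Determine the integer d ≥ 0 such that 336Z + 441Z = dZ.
(336, 441) = (21); d = 21

In the PID Z, (a, b) is generated by gcd(a, b). Compute gcd(441, 336) with the extended Euclidean algorithm, tracking rows (r, s, t) with s·441 + t·336 = r:
  row A: (441, 1, 0)   [1·441 + 0·336 = 441]
  row B: (336, 0, 1)   [0·441 + 1·336 = 336]
  441 = 1·336 + 105   → row C = row A − 1·row B = (105, 1, −1)   [check: 1·441 − 1·336 = 105]
  336 = 3·105 + 21   → row D = row B − 3·row C = (21, −3, 4)   [check: −3·441 + 4·336 = 21]
  105 = 5·21 + 0   → remainder 0, stop. gcd = 21 (last nonzero row D).
So gcd(336, 441) = 21, with Bézout identity −3·441 + 4·336 = 21. Containment (⊇): the Bézout identity exhibits 21 as an element of (336, 441), giving (21) ⊆ (336, 441). Containment (⊆): since 21 | 336 and 21 | 441 (336 = 21·16, 441 = 21·21), every Z-linear combination of 336 and 441 is divisible by 21, so (336, 441) ⊆ (21). Therefore (336, 441) = (21), d = 21.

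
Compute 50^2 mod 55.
Use repeated squaring. Binary(2) = 10. Walk through the bits of the exponent 2 left-to-right: at each bit after the leading one, square the running value, then multiply by 50 if the bit is 1 (always reducing mod 55):
  bit 1 = 1 (leading): start with 50.
  bit 2 = 0: square 50^2 = 2500 ≡ 25 (mod 55).
Final value: 50^2 ≡ 25 (mod 55).

Final answer: 25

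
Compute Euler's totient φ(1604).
φ(1604) = 800

φ is multiplicative, with φ(p^e) = p^e − p^(e−1). Factorise 1604 = 2^2 · 401. Then
  φ(1604) = (2^2 − 2^1) · (401 − 1) = 2 · 400 = 800.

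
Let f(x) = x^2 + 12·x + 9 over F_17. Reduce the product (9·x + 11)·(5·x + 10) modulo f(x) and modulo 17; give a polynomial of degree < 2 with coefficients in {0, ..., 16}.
a · b ≡ 13·x + 11 (mod f(x))

Multiply as integer polynomials: a · b = 45·x^2 + 145·x + 110. Reducing coefficients mod 17: a · b ≡ 11·x^2 + 9·x + 8. Now divide by f(x) = x^2 + 12·x + 9 in F_17[x], eliminating the leading term at each step:
  leading term 11·x^2: subtract (11)·f(x) = 11·x^2 + 13·x + 14, leaving 13·x + 11 (coefficients mod 17)
The degree is now < 2, so this is the remainder. Hence a · b ≡ 13·x + 11 in F_17[x]/(f).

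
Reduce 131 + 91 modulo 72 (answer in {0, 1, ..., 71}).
6

Reduce the summands first: 131 ≡ 59, 91 ≡ 19 (mod 72), so 131 + 91 ≡ 59 + 19 (mod 72). 59 + 19 = 78; 78 = 1·72 + 6, so (131 + 91) mod 72 = 6.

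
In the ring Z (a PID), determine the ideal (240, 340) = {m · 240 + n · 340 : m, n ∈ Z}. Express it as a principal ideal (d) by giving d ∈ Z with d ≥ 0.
In the PID Z, (a, b) is generated by gcd(a, b). Compute gcd(340, 240) with the extended Euclidean algorithm, tracking rows (r, s, t) with s·340 + t·240 = r:
  row A: (340, 1, 0)   [1·340 + 0·240 = 340]
  row B: (240, 0, 1)   [0·340 + 1·240 = 240]
  340 = 1·240 + 100   → row C = row A − 1·row B = (100, 1, −1)   [check: 1·340 − 1·240 = 100]
  240 = 2·100 + 40   → row D = row B − 2·row C = (40, −2, 3)   [check: −2·340 + 3·240 = 40]
  100 = 2·40 + 20   → row E = row C − 2·row D = (20, 5, −7)   [check: 5·340 − 7·240 = 20]
  40 = 2·20 + 0   → remainder 0, stop. gcd = 20 (last nonzero row E).
So gcd(240, 340) = 20, with Bézout identity 5·340 − 7·240 = 20. Containment (⊇): the Bézout identity exhibits 20 as an element of (240, 340), giving (20) ⊆ (240, 340). Containment (⊆): since 20 | 240 and 20 | 340 (240 = 20·12, 340 = 20·17), every Z-linear combination of 240 and 340 is divisible by 20, so (240, 340) ⊆ (20). Therefore (240, 340) = (20), d = 20.

Final answer: (240, 340) = (20); d = 20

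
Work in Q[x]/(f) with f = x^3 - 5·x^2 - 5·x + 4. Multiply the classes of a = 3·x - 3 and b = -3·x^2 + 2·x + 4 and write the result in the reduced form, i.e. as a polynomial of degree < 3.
First multiply in Q[x] without reducing: a · b = -9·x^3 + 15·x^2 + 6·x - 12. Now divide by f(x) = x^3 - 5·x^2 - 5·x + 4, eliminating the leading term at each step:
  leading term -9·x^3: subtract (-9)·f(x) = -9·x^3 + 45·x^2 + 45·x - 36, leaving -30·x^2 - 39·x + 24
The degree is now < 3, so this is the remainder. Hence a · b ≡ -30·x^2 - 39·x + 24 in Q[x]/(f).

Final answer: a · b ≡ -30·x^2 - 39·x + 24 (mod f(x))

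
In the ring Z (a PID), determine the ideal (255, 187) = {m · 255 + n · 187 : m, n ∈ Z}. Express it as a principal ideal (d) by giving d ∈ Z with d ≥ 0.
(255, 187) = (17); d = 17

In the PID Z, (a, b) is generated by gcd(a, b). Compute gcd(255, 187) with the extended Euclidean algorithm, tracking rows (r, s, t) with s·255 + t·187 = r:
  row A: (255, 1, 0)   [1·255 + 0·187 = 255]
  row B: (187, 0, 1)   [0·255 + 1·187 = 187]
  255 = 1·187 + 68   → row C = row A − 1·row B = (68, 1, −1)   [check: 1·255 − 1·187 = 68]
  187 = 2·68 + 51   → row D = row B − 2·row C = (51, −2, 3)   [check: −2·255 + 3·187 = 51]
  68 = 1·51 + 17   → row E = row C − 1·row D = (17, 3, −4)   [check: 3·255 − 4·187 = 17]
  51 = 3·17 + 0   → remainder 0, stop. gcd = 17 (last nonzero row E).
So gcd(255, 187) = 17, with Bézout identity 3·255 − 4·187 = 17. Containment (⊇): the Bézout identity exhibits 17 as an element of (255, 187), giving (17) ⊆ (255, 187). Containment (⊆): since 17 | 255 and 17 | 187 (255 = 17·15, 187 = 17·11), every Z-linear combination of 255 and 187 is divisible by 17, so (255, 187) ⊆ (17). Therefore (255, 187) = (17), d = 17.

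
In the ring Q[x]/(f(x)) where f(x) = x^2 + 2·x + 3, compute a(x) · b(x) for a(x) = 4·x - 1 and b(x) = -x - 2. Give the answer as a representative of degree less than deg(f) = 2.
a · b ≡ x + 14 (mod f(x))

First multiply in Q[x] without reducing: a · b = -4·x^2 - 7·x + 2. Now divide by f(x) = x^2 + 2·x + 3, eliminating the leading term at each step:
  leading term -4·x^2: subtract (-4)·f(x) = -4·x^2 - 8·x - 12, leaving x + 14
The degree is now < 2, so this is the remainder. Hence a · b ≡ x + 14 in Q[x]/(f).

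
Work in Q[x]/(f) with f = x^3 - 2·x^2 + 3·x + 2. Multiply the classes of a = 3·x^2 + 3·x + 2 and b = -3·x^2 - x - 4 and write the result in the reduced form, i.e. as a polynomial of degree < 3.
First multiply in Q[x] without reducing: a · b = -9·x^4 - 12·x^3 - 21·x^2 - 14·x - 8. Now divide by f(x) = x^3 - 2·x^2 + 3·x + 2, eliminating the leading term at each step:
  leading term -9·x^4: subtract (-9·x)·f(x) = -9·x^4 + 18·x^3 - 27·x^2 - 18·x, leaving -30·x^3 + 6·x^2 + 4·x - 8
  leading term -30·x^3: subtract (-30)·f(x) = -30·x^3 + 60·x^2 - 90·x - 60, leaving -54·x^2 + 94·x + 52
The degree is now < 3, so this is the remainder. Hence a · b ≡ -54·x^2 + 94·x + 52 in Q[x]/(f).

Final answer: a · b ≡ -54·x^2 + 94·x + 52 (mod f(x))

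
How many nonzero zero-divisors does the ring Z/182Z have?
In Z/182Z each nonzero element is either a unit (gcd with 182 is 1) or a zero-divisor (gcd > 1). The number of units is φ(182): factorise 182 = 2 · 7 · 13, so φ(182) = (2 − 1) · (7 − 1) · (13 − 1) = 1 · 6 · 12 = 72. The nonzero elements number 182 − 1 = 181. Hence the nonzero zero-divisors number 181 − 72 = 109.

Final answer: Z/182Z has 109 nonzero zero-divisors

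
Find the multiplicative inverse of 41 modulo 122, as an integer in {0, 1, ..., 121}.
41^(−1) ≡ 3 (mod 122)

Apply the extended Euclidean algorithm to (122, 41), tracking rows (r, s, t) with s·122 + t·41 = r. Each division r_prev = q·r_cur + r_new produces the new row as (previous row) − q·(current row):
  row A: (122, 1, 0)   [1·122 + 0·41 = 122]
  row B: (41, 0, 1)   [0·122 + 1·41 = 41]
  122 = 2·41 + 40   → row C = row A − 2·row B = (40, 1, −2)   [check: 1·122 − 2·41 = 40]
  41 = 1·40 + 1   → row D = row B − 1·row C = (1, −1, 3)   [check: −1·122 + 3·41 = 1]
  40 = 40·1 + 0   → remainder 0, stop. gcd = 1 (last nonzero row D).
The gcd is 1, so 41 is invertible mod 122. The last nonzero row gives −1·122 + 3·41 = 1, so t = 3. So 41^(−1) ≡ 3 (mod 122). Verify: 41 · 3 = 123 ≡ 1 (mod 122). ✓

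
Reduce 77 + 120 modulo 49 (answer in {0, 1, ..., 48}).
Reduce the summands first: 77 ≡ 28, 120 ≡ 22 (mod 49), so 77 + 120 ≡ 28 + 22 (mod 49). 28 + 22 = 50; 50 = 1·49 + 1, so (77 + 120) mod 49 = 1.

Final answer: 1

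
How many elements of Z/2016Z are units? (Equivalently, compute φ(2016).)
Z/2016Z has φ(2016) = 576 units

An element a ∈ Z/2016Z is a unit iff gcd(a, 2016) = 1, so the number of units is φ(2016). φ is multiplicative, with φ(p^e) = p^e − p^(e−1). Factorise 2016 = 2^5 · 3^2 · 7. Then
  φ(2016) = (2^5 − 2^4) · (3^2 − 3^1) · (7 − 1) = 16 · 6 · 6 = 576.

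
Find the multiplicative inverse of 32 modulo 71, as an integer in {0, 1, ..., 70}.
Apply the extended Euclidean algorithm to (71, 32), tracking rows (r, s, t) with s·71 + t·32 = r. Each division r_prev = q·r_cur + r_new produces the new row as (previous row) − q·(current row):
  row A: (71, 1, 0)   [1·71 + 0·32 = 71]
  row B: (32, 0, 1)   [0·71 + 1·32 = 32]
  71 = 2·32 + 7   → row C = row A − 2·row B = (7, 1, −2)   [check: 1·71 − 2·32 = 7]
  32 = 4·7 + 4   → row D = row B − 4·row C = (4, −4, 9)   [check: −4·71 + 9·32 = 4]
  7 = 1·4 + 3   → row E = row C − 1·row D = (3, 5, −11)   [check: 5·71 − 11·32 = 3]
  4 = 1·3 + 1   → row F = row D − 1·row E = (1, −9, 20)   [check: −9·71 + 20·32 = 1]
  3 = 3·1 + 0   → remainder 0, stop. gcd = 1 (last nonzero row F).
The gcd is 1, so 32 is invertible mod 71. The last nonzero row gives −9·71 + 20·32 = 1, so t = 20. So 32^(−1) ≡ 20 (mod 71). Verify: 32 · 20 = 640 ≡ 1 (mod 71). ✓

Final answer: 32^(−1) ≡ 20 (mod 71)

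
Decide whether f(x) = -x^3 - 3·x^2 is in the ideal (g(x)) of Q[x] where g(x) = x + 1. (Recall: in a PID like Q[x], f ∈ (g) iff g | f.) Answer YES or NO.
NO

In Q[x] the ideal (g) consists of all multiples of g, so f ∈ (g) iff g | f, i.e. iff the remainder of f on division by g is 0. Divide f by g (g is monic, so eliminate the leading term of the running remainder at each step):
  leading term -x^3: subtract (-x^2)·g(x) = -x^3 - x^2, leaving -2·x^2
  leading term -2·x^2: subtract (-2·x)·g(x) = -2·x^2 - 2·x, leaving 2·x
  leading term 2·x: subtract (2)·g(x) = 2·x + 2, leaving -2
The remainder r(x) = -2 ≠ 0 (and deg r < deg g), so g ∤ f, i.e. f ∉ (g).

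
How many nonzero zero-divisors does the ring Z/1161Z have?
Z/1161Z has 404 nonzero zero-divisors

In Z/1161Z each nonzero element is either a unit (gcd with 1161 is 1) or a zero-divisor (gcd > 1). The number of units is φ(1161): factorise 1161 = 3^3 · 43, so φ(1161) = (3^3 − 3^2) · (43 − 1) = 18 · 42 = 756. The nonzero elements number 1161 − 1 = 1160. Hence the nonzero zero-divisors number 1160 − 756 = 404.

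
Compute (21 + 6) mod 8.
3

Reduce the summands first: 21 ≡ 5 (mod 8), so 21 + 6 ≡ 5 + 6 (mod 8). 5 + 6 = 11; 11 = 1·8 + 3, so (21 + 6) mod 8 = 3.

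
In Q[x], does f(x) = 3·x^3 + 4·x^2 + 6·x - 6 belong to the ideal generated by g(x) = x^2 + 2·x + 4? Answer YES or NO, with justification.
In Q[x] the ideal (g) consists of all multiples of g, so f ∈ (g) iff g | f, i.e. iff the remainder of f on division by g is 0. Divide f by g (g is monic, so eliminate the leading term of the running remainder at each step):
  leading term 3·x^3: subtract (3·x)·g(x) = 3·x^3 + 6·x^2 + 12·x, leaving -2·x^2 - 6·x - 6
  leading term -2·x^2: subtract (-2)·g(x) = -2·x^2 - 4·x - 8, leaving 2 - 2·x
The remainder r(x) = 2 - 2·x ≠ 0 (and deg r < deg g), so g ∤ f, i.e. f ∉ (g).

Final answer: NO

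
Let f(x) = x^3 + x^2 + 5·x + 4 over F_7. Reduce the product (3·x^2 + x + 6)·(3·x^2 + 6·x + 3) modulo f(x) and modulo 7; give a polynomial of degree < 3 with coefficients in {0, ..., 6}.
Multiply as integer polynomials: a · b = 9·x^4 + 21·x^3 + 33·x^2 + 39·x + 18. Reducing coefficients mod 7: a · b ≡ 2·x^4 + 5·x^2 + 4·x + 4. Now divide by f(x) = x^3 + x^2 + 5·x + 4 in F_7[x], eliminating the leading term at each step:
  leading term 2·x^4: subtract (2·x)·f(x) = 2·x^4 + 2·x^3 + 3·x^2 + x, leaving 5·x^3 + 2·x^2 + 3·x + 4 (coefficients mod 7)
  leading term 5·x^3: subtract (5)·f(x) = 5·x^3 + 5·x^2 + 4·x + 6, leaving 4·x^2 + 6·x + 5 (coefficients mod 7)
The degree is now < 3, so this is the remainder. Hence a · b ≡ 4·x^2 + 6·x + 5 in F_7[x]/(f).

Final answer: a · b ≡ 4·x^2 + 6·x + 5 (mod f(x))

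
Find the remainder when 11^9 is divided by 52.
Use repeated squaring. Binary(9) = 1001. Walk through the bits of the exponent 9 left-to-right: at each bit after the leading one, square the running value, then multiply by 11 if the bit is 1 (always reducing mod 52):
  bit 1 = 1 (leading): start with 11.
  bit 2 = 0: square 11^2 = 121 ≡ 17 (mod 52).
  bit 3 = 0: square 17^2 = 289 ≡ 29 (mod 52).
  bit 4 = 1: square 29^2 = 841 ≡ 9; bit is 1, so multiply 9·11 = 99 ≡ 47 (mod 52).
Final value: 11^9 ≡ 47 (mod 52).

Final answer: 47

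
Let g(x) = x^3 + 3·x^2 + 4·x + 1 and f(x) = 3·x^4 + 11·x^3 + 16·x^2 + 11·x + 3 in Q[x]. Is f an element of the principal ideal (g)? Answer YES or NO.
In Q[x] the ideal (g) consists of all multiples of g, so f ∈ (g) iff g | f, i.e. iff the remainder of f on division by g is 0. Divide f by g (g is monic, so eliminate the leading term of the running remainder at each step):
  leading term 3·x^4: subtract (3·x)·g(x) = 3·x^4 + 9·x^3 + 12·x^2 + 3·x, leaving 2·x^3 + 4·x^2 + 8·x + 3
  leading term 2·x^3: subtract (2)·g(x) = 2·x^3 + 6·x^2 + 8·x + 2, leaving 1 - 2·x^2
The remainder r(x) = 1 - 2·x^2 ≠ 0 (and deg r < deg g), so g ∤ f, i.e. f ∉ (g).

Final answer: NO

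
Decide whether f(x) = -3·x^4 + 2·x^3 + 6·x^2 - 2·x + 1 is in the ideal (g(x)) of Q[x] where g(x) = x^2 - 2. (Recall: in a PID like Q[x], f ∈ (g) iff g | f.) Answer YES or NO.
NO

In Q[x] the ideal (g) consists of all multiples of g, so f ∈ (g) iff g | f, i.e. iff the remainder of f on division by g is 0. Divide f by g (g is monic, so eliminate the leading term of the running remainder at each step):
  leading term -3·x^4: subtract (-3·x^2)·g(x) = -3·x^4 + 6·x^2, leaving 2·x^3 - 2·x + 1
  leading term 2·x^3: subtract (2·x)·g(x) = 2·x^3 - 4·x, leaving 2·x + 1
The remainder r(x) = 2·x + 1 ≠ 0 (and deg r < deg g), so g ∤ f, i.e. f ∉ (g).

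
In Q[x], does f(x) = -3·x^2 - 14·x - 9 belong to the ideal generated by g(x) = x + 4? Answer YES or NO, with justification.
In Q[x] the ideal (g) consists of all multiples of g, so f ∈ (g) iff g | f, i.e. iff the remainder of f on division by g is 0. Divide f by g (g is monic, so eliminate the leading term of the running remainder at each step):
  leading term -3·x^2: subtract (-3·x)·g(x) = -3·x^2 - 12·x, leaving -2·x - 9
  leading term -2·x: subtract (-2)·g(x) = -2·x - 8, leaving -1
The remainder r(x) = -1 ≠ 0 (and deg r < deg g), so g ∤ f, i.e. f ∉ (g).

Final answer: NO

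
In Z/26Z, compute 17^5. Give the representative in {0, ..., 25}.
Use repeated squaring. Binary(5) = 101. Walk through the bits of the exponent 5 left-to-right: at each bit after the leading one, square the running value, then multiply by 17 if the bit is 1 (always reducing mod 26):
  bit 1 = 1 (leading): start with 17.
  bit 2 = 0: square 17^2 = 289 ≡ 3 (mod 26).
  bit 3 = 1: square 3^2 = 9; bit is 1, so multiply 9·17 = 153 ≡ 23 (mod 26).
Final value: 17^5 ≡ 23 (mod 26).

Final answer: 23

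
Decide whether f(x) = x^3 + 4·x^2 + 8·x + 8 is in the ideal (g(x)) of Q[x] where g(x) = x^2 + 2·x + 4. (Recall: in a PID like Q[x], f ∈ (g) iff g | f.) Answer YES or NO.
YES

In Q[x] the ideal (g) consists of all multiples of g, so f ∈ (g) iff g | f, i.e. iff the remainder of f on division by g is 0. Divide f by g (g is monic, so eliminate the leading term of the running remainder at each step):
  leading term x^3: subtract (x)·g(x) = x^3 + 2·x^2 + 4·x, leaving 2·x^2 + 4·x + 8
  leading term 2·x^2: subtract (2)·g(x) = 2·x^2 + 4·x + 8, leaving 0
The remainder is 0, so f(x) = g(x) · h(x) with h(x) = x + 2. Hence g | f, i.e. f ∈ (g).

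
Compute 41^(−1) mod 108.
41^(−1) ≡ 29 (mod 108)

Apply the extended Euclidean algorithm to (108, 41), tracking rows (r, s, t) with s·108 + t·41 = r. Each division r_prev = q·r_cur + r_new produces the new row as (previous row) − q·(current row):
  row A: (108, 1, 0)   [1·108 + 0·41 = 108]
  row B: (41, 0, 1)   [0·108 + 1·41 = 41]
  108 = 2·41 + 26   → row C = row A − 2·row B = (26, 1, −2)   [check: 1·108 − 2·41 = 26]
  41 = 1·26 + 15   → row D = row B − 1·row C = (15, −1, 3)   [check: −1·108 + 3·41 = 15]
  26 = 1·15 + 11   → row E = row C − 1·row D = (11, 2, −5)   [check: 2·108 − 5·41 = 11]
  15 = 1·11 + 4   → row F = row D − 1·row E = (4, −3, 8)   [check: −3·108 + 8·41 = 4]
  11 = 2·4 + 3   → row G = row E − 2·row F = (3, 8, −21)   [check: 8·108 − 21·41 = 3]
  4 = 1·3 + 1   → row H = row F − 1·row G = (1, −11, 29)   [check: −11·108 + 29·41 = 1]
  3 = 3·1 + 0   → remainder 0, stop. gcd = 1 (last nonzero row H).
The gcd is 1, so 41 is invertible mod 108. The last nonzero row gives −11·108 + 29·41 = 1, so t = 29. So 41^(−1) ≡ 29 (mod 108). Verify: 41 · 29 = 1189 ≡ 1 (mod 108). ✓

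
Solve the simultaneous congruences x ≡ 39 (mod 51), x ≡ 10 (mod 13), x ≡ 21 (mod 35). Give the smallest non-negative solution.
x ≡ 22071 (mod 23205); the representative in [0, 23205) is 22071

The moduli 51, 13, 35 are pairwise coprime, so by the CRT there is a unique solution mod 51·13·35 = 23205.
Solve by successive substitution. Start with x ≡ 39 (mod 51).
  Combine with x ≡ 10 (mod 13): write x = 39 + 51·t and require 39 + 51·t ≡ 10 (mod 13), i.e. 51·t ≡ 10 − 39 ≡ 10 (mod 13). Since 51^(−1) ≡ 12 (mod 13) (51 ≡ 12 (mod 13)), t ≡ 12·10 ≡ 3 (mod 13). So x ≡ 39 + 51·3 = 192 (mod 663).
  Combine with x ≡ 21 (mod 35): write x = 192 + 663·t and require 192 + 663·t ≡ 21 (mod 35), i.e. 663·t ≡ 21 − 192 ≡ 4 (mod 35). Since 663^(−1) ≡ 17 (mod 35) (663 ≡ 33 (mod 35)), t ≡ 17·4 ≡ 33 (mod 35). So x ≡ 192 + 663·33 = 22071 (mod 23205).
Unique solution in [0, 23205): x = 22071.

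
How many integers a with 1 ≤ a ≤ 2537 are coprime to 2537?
The number of a ∈ {1, ..., 2537} with gcd(a, 2537) = 1 is by definition Euler's totient φ(2537). φ is multiplicative, with φ(p^e) = p^e − p^(e−1). Factorise 2537 = 43 · 59. Then
  φ(2537) = (43 − 1) · (59 − 1) = 42 · 58 = 2436.
So there are 2436 such integers.

Final answer: 2436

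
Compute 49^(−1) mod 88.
Apply the extended Euclidean algorithm to (88, 49), tracking rows (r, s, t) with s·88 + t·49 = r. Each division r_prev = q·r_cur + r_new produces the new row as (previous row) − q·(current row):
  row A: (88, 1, 0)   [1·88 + 0·49 = 88]
  row B: (49, 0, 1)   [0·88 + 1·49 = 49]
  88 = 1·49 + 39   → row C = row A − 1·row B = (39, 1, −1)   [check: 1·88 − 1·49 = 39]
  49 = 1·39 + 10   → row D = row B − 1·row C = (10, −1, 2)   [check: −1·88 + 2·49 = 10]
  39 = 3·10 + 9   → row E = row C − 3·row D = (9, 4, −7)   [check: 4·88 − 7·49 = 9]
  10 = 1·9 + 1   → row F = row D − 1·row E = (1, −5, 9)   [check: −5·88 + 9·49 = 1]
  9 = 9·1 + 0   → remainder 0, stop. gcd = 1 (last nonzero row F).
The gcd is 1, so 49 is invertible mod 88. The last nonzero row gives −5·88 + 9·49 = 1, so t = 9. So 49^(−1) ≡ 9 (mod 88). Verify: 49 · 9 = 441 ≡ 1 (mod 88). ✓

Final answer: 49^(−1) ≡ 9 (mod 88)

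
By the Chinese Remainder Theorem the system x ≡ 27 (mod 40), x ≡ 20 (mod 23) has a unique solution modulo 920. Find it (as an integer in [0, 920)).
x ≡ 227 (mod 920); the representative in [0, 920) is 227

The moduli 40, 23 are pairwise coprime, so by the CRT there is a unique solution mod 40·23 = 920.
Solve by successive substitution. Start with x ≡ 27 (mod 40).
  Combine with x ≡ 20 (mod 23): write x = 27 + 40·t and require 27 + 40·t ≡ 20 (mod 23), i.e. 40·t ≡ 20 − 27 ≡ 16 (mod 23). Since 40^(−1) ≡ 19 (mod 23) (40 ≡ 17 (mod 23)), t ≡ 19·16 ≡ 5 (mod 23). So x ≡ 27 + 40·5 = 227 (mod 920).
Unique solution in [0, 920): x = 227.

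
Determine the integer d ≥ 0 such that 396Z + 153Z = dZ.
(396, 153) = (9); d = 9

In the PID Z, (a, b) is generated by gcd(a, b). Compute gcd(396, 153) with the extended Euclidean algorithm, tracking rows (r, s, t) with s·396 + t·153 = r:
  row A: (396, 1, 0)   [1·396 + 0·153 = 396]
  row B: (153, 0, 1)   [0·396 + 1·153 = 153]
  396 = 2·153 + 90   → row C = row A − 2·row B = (90, 1, −2)   [check: 1·396 − 2·153 = 90]
  153 = 1·90 + 63   → row D = row B − 1·row C = (63, −1, 3)   [check: −1·396 + 3·153 = 63]
  90 = 1·63 + 27   → row E = row C − 1·row D = (27, 2, −5)   [check: 2·396 − 5·153 = 27]
  63 = 2·27 + 9   → row F = row D − 2·row E = (9, −5, 13)   [check: −5·396 + 13·153 = 9]
  27 = 3·9 + 0   → remainder 0, stop. gcd = 9 (last nonzero row F).
So gcd(396, 153) = 9, with Bézout identity −5·396 + 13·153 = 9. Containment (⊇): the Bézout identity exhibits 9 as an element of (396, 153), giving (9) ⊆ (396, 153). Containment (⊆): since 9 | 396 and 9 | 153 (396 = 9·44, 153 = 9·17), every Z-linear combination of 396 and 153 is divisible by 9, so (396, 153) ⊆ (9). Therefore (396, 153) = (9), d = 9.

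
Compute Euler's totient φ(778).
φ is multiplicative, with φ(p^e) = p^e − p^(e−1). Factorise 778 = 2 · 389. Then
  φ(778) = (2 − 1) · (389 − 1) = 1 · 388 = 388.

Final answer: φ(778) = 388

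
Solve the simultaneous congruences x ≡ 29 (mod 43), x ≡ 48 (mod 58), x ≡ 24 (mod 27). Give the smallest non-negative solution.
The moduli 43, 58, 27 are pairwise coprime, so by the CRT there is a unique solution mod 43·58·27 = 67338.
Solve by successive substitution. Start with x ≡ 29 (mod 43).
  Combine with x ≡ 48 (mod 58): write x = 29 + 43·t and require 29 + 43·t ≡ 48 (mod 58), i.e. 43·t ≡ 48 − 29 ≡ 19 (mod 58). Since 43^(−1) ≡ 27 (mod 58), t ≡ 27·19 ≡ 49 (mod 58). So x ≡ 29 + 43·49 = 2136 (mod 2494).
  Combine with x ≡ 24 (mod 27): write x = 2136 + 2494·t and require 2136 + 2494·t ≡ 24 (mod 27), i.e. 2494·t ≡ 24 − 2136 ≡ 21 (mod 27). Since 2494^(−1) ≡ 19 (mod 27) (2494 ≡ 10 (mod 27)), t ≡ 19·21 ≡ 21 (mod 27). So x ≡ 2136 + 2494·21 = 54510 (mod 67338).
Unique solution in [0, 67338): x = 54510.

Final answer: x ≡ 54510 (mod 67338); the representative in [0, 67338) is 54510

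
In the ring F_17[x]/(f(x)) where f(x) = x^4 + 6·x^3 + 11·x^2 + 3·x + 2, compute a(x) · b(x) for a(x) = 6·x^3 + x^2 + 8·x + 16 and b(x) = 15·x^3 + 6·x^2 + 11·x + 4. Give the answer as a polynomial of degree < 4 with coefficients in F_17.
a · b ≡ 11·x^3 + 11·x^2 + 14·x + 8 (mod f(x))

Multiply as integer polynomials: a · b = 90·x^6 + 51·x^5 + 192·x^4 + 323·x^3 + 188·x^2 + 208·x + 64. Reducing coefficients mod 17: a · b ≡ 5·x^6 + 5·x^4 + x^2 + 4·x + 13. Now divide by f(x) = x^4 + 6·x^3 + 11·x^2 + 3·x + 2 in F_17[x], eliminating the leading term at each step:
  leading term 5·x^6: subtract (5·x^2)·f(x) = 5·x^6 + 13·x^5 + 4·x^4 + 15·x^3 + 10·x^2, leaving 4·x^5 + x^4 + 2·x^3 + 8·x^2 + 4·x + 13 (coefficients mod 17)
  leading term 4·x^5: subtract (4·x)·f(x) = 4·x^5 + 7·x^4 + 10·x^3 + 12·x^2 + 8·x, leaving 11·x^4 + 9·x^3 + 13·x^2 + 13·x + 13 (coefficients mod 17)
  leading term 11·x^4: subtract (11)·f(x) = 11·x^4 + 15·x^3 + 2·x^2 + 16·x + 5, leaving 11·x^3 + 11·x^2 + 14·x + 8 (coefficients mod 17)
The degree is now < 4, so this is the remainder. Hence a · b ≡ 11·x^3 + 11·x^2 + 14·x + 8 in F_17[x]/(f).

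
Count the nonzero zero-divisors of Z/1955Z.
In Z/1955Z each nonzero element is either a unit (gcd with 1955 is 1) or a zero-divisor (gcd > 1). The number of units is φ(1955): factorise 1955 = 5 · 17 · 23, so φ(1955) = (5 − 1) · (17 − 1) · (23 − 1) = 4 · 16 · 22 = 1408. The nonzero elements number 1955 − 1 = 1954. Hence the nonzero zero-divisors number 1954 − 1408 = 546.

Final answer: Z/1955Z has 546 nonzero zero-divisors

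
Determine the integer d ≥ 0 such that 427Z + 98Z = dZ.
(427, 98) = (7); d = 7

In the PID Z, (a, b) is generated by gcd(a, b). Compute gcd(427, 98) with the extended Euclidean algorithm, tracking rows (r, s, t) with s·427 + t·98 = r:
  row A: (427, 1, 0)   [1·427 + 0·98 = 427]
  row B: (98, 0, 1)   [0·427 + 1·98 = 98]
  427 = 4·98 + 35   → row C = row A − 4·row B = (35, 1, −4)   [check: 1·427 − 4·98 = 35]
  98 = 2·35 + 28   → row D = row B − 2·row C = (28, −2, 9)   [check: −2·427 + 9·98 = 28]
  35 = 1·28 + 7   → row E = row C − 1·row D = (7, 3, −13)   [check: 3·427 − 13·98 = 7]
  28 = 4·7 + 0   → remainder 0, stop. gcd = 7 (last nonzero row E).
So gcd(427, 98) = 7, with Bézout identity 3·427 − 13·98 = 7. Containment (⊇): the Bézout identity exhibits 7 as an element of (427, 98), giving (7) ⊆ (427, 98). Containment (⊆): since 7 | 427 and 7 | 98 (427 = 7·61, 98 = 7·14), every Z-linear combination of 427 and 98 is divisible by 7, so (427, 98) ⊆ (7). Therefore (427, 98) = (7), d = 7.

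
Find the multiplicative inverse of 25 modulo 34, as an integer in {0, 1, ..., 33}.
Apply the extended Euclidean algorithm to (34, 25), tracking rows (r, s, t) with s·34 + t·25 = r. Each division r_prev = q·r_cur + r_new produces the new row as (previous row) − q·(current row):
  row A: (34, 1, 0)   [1·34 + 0·25 = 34]
  row B: (25, 0, 1)   [0·34 + 1·25 = 25]
  34 = 1·25 + 9   → row C = row A − 1·row B = (9, 1, −1)   [check: 1·34 − 1·25 = 9]
  25 = 2·9 + 7   → row D = row B − 2·row C = (7, −2, 3)   [check: −2·34 + 3·25 = 7]
  9 = 1·7 + 2   → row E = row C − 1·row D = (2, 3, −4)   [check: 3·34 − 4·25 = 2]
  7 = 3·2 + 1   → row F = row D − 3·row E = (1, −11, 15)   [check: −11·34 + 15·25 = 1]
  2 = 2·1 + 0   → remainder 0, stop. gcd = 1 (last nonzero row F).
The gcd is 1, so 25 is invertible mod 34. The last nonzero row gives −11·34 + 15·25 = 1, so t = 15. So 25^(−1) ≡ 15 (mod 34). Verify: 25 · 15 = 375 ≡ 1 (mod 34). ✓

Final answer: 25^(−1) ≡ 15 (mod 34)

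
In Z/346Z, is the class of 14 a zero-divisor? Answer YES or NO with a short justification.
gcd(14, 346) = 2 > 1, so 14 is not a unit in Z/346Z. In Z/nZ every nonzero non-unit is a zero-divisor: explicitly, take b = 346/gcd = 173 ≠ 0 (mod 346); then 14·173 = 2422 = 7·346, i.e. 14·173 ≡ 0 (mod 346). So 14 is a zero-divisor.

Final answer: YES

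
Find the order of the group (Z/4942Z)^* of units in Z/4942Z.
(Z/4942Z)^* consists of the classes a with gcd(a, 4942) = 1, so its order is φ(4942). φ is multiplicative, with φ(p^e) = p^e − p^(e−1). Factorise 4942 = 2 · 7 · 353. Then
  φ(4942) = (2 − 1) · (7 − 1) · (353 − 1) = 1 · 6 · 352 = 2112.
Thus |(Z/4942Z)^*| = 2112.

Final answer: |(Z/4942Z)^*| = 2112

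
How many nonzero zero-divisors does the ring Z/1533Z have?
In Z/1533Z each nonzero element is either a unit (gcd with 1533 is 1) or a zero-divisor (gcd > 1). The number of units is φ(1533): factorise 1533 = 3 · 7 · 73, so φ(1533) = (3 − 1) · (7 − 1) · (73 − 1) = 2 · 6 · 72 = 864. The nonzero elements number 1533 − 1 = 1532. Hence the nonzero zero-divisors number 1532 − 864 = 668.

Final answer: Z/1533Z has 668 nonzero zero-divisors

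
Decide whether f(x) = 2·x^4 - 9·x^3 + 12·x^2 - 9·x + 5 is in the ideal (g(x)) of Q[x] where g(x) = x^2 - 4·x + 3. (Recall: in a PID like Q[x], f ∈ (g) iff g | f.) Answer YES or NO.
In Q[x] the ideal (g) consists of all multiples of g, so f ∈ (g) iff g | f, i.e. iff the remainder of f on division by g is 0. Divide f by g (g is monic, so eliminate the leading term of the running remainder at each step):
  leading term 2·x^4: subtract (2·x^2)·g(x) = 2·x^4 - 8·x^3 + 6·x^2, leaving -x^3 + 6·x^2 - 9·x + 5
  leading term -x^3: subtract (-x)·g(x) = -x^3 + 4·x^2 - 3·x, leaving 2·x^2 - 6·x + 5
  leading term 2·x^2: subtract (2)·g(x) = 2·x^2 - 8·x + 6, leaving 2·x - 1
The remainder r(x) = 2·x - 1 ≠ 0 (and deg r < deg g), so g ∤ f, i.e. f ∉ (g).

Final answer: NO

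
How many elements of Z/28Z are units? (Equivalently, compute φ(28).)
An element a ∈ Z/28Z is a unit iff gcd(a, 28) = 1, so the number of units is φ(28). φ is multiplicative, with φ(p^e) = p^e − p^(e−1). Factorise 28 = 2^2 · 7. Then
  φ(28) = (2^2 − 2^1) · (7 − 1) = 2 · 6 = 12.

Final answer: Z/28Z has φ(28) = 12 units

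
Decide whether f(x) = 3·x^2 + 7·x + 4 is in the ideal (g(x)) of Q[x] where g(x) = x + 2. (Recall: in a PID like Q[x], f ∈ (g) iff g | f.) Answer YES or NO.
NO

In Q[x] the ideal (g) consists of all multiples of g, so f ∈ (g) iff g | f, i.e. iff the remainder of f on division by g is 0. Divide f by g (g is monic, so eliminate the leading term of the running remainder at each step):
  leading term 3·x^2: subtract (3·x)·g(x) = 3·x^2 + 6·x, leaving x + 4
  leading term x: subtract (1)·g(x) = x + 2, leaving 2
The remainder r(x) = 2 ≠ 0 (and deg r < deg g), so g ∤ f, i.e. f ∉ (g).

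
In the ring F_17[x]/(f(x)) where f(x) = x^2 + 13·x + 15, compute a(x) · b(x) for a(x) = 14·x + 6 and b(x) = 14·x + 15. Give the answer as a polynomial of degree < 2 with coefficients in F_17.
Multiply as integer polynomials: a · b = 196·x^2 + 294·x + 90. Reducing coefficients mod 17: a · b ≡ 9·x^2 + 5·x + 5. Now divide by f(x) = x^2 + 13·x + 15 in F_17[x], eliminating the leading term at each step:
  leading term 9·x^2: subtract (9)·f(x) = 9·x^2 + 15·x + 16, leaving 7·x + 6 (coefficients mod 17)
The degree is now < 2, so this is the remainder. Hence a · b ≡ 7·x + 6 in F_17[x]/(f).

Final answer: a · b ≡ 7·x + 6 (mod f(x))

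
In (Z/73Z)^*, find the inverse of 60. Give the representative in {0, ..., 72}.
60^(−1) ≡ 28 (mod 73)

Apply the extended Euclidean algorithm to (73, 60), tracking rows (r, s, t) with s·73 + t·60 = r. Each division r_prev = q·r_cur + r_new produces the new row as (previous row) − q·(current row):
  row A: (73, 1, 0)   [1·73 + 0·60 = 73]
  row B: (60, 0, 1)   [0·73 + 1·60 = 60]
  73 = 1·60 + 13   → row C = row A − 1·row B = (13, 1, −1)   [check: 1·73 − 1·60 = 13]
  60 = 4·13 + 8   → row D = row B − 4·row C = (8, −4, 5)   [check: −4·73 + 5·60 = 8]
  13 = 1·8 + 5   → row E = row C − 1·row D = (5, 5, −6)   [check: 5·73 − 6·60 = 5]
  8 = 1·5 + 3   → row F = row D − 1·row E = (3, −9, 11)   [check: −9·73 + 11·60 = 3]
  5 = 1·3 + 2   → row G = row E − 1·row F = (2, 14, −17)   [check: 14·73 − 17·60 = 2]
  3 = 1·2 + 1   → row H = row F − 1·row G = (1, −23, 28)   [check: −23·73 + 28·60 = 1]
  2 = 2·1 + 0   → remainder 0, stop. gcd = 1 (last nonzero row H).
The gcd is 1, so 60 is invertible mod 73. The last nonzero row gives −23·73 + 28·60 = 1, so t = 28. So 60^(−1) ≡ 28 (mod 73). Verify: 60 · 28 = 1680 ≡ 1 (mod 73). ✓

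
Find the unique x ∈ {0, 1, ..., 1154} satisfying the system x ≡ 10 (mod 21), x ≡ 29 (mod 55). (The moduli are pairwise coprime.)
x ≡ 304 (mod 1155); the representative in [0, 1155) is 304

The moduli 21, 55 are pairwise coprime, so by the CRT there is a unique solution mod 21·55 = 1155.
Solve by successive substitution. Start with x ≡ 10 (mod 21).
  Combine with x ≡ 29 (mod 55): write x = 10 + 21·t and require 10 + 21·t ≡ 29 (mod 55), i.e. 21·t ≡ 29 − 10 ≡ 19 (mod 55). Since 21^(−1) ≡ 21 (mod 55), t ≡ 21·19 ≡ 14 (mod 55). So x ≡ 10 + 21·14 = 304 (mod 1155).
Unique solution in [0, 1155): x = 304.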